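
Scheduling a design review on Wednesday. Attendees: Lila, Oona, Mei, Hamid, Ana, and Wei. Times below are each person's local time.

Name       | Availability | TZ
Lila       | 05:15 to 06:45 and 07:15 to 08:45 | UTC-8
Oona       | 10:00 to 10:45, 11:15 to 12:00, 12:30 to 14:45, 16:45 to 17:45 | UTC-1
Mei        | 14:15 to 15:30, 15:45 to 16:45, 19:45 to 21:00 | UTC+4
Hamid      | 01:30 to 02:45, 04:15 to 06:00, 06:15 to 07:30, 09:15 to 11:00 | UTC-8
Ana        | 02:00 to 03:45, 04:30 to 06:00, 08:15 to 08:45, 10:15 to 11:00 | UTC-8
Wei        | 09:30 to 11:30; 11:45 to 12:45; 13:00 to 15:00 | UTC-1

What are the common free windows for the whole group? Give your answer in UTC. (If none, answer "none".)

Lila in UTC: 13:15-14:45, 15:15-16:45 (add 8h to convert from UTC-8).
Oona in UTC: 11:00-11:45, 12:15-13:00, 13:30-15:45, 17:45-18:45 (add 1h to convert from UTC-1).
Mei in UTC: 10:15-11:30, 11:45-12:45, 15:45-17:00 (subtract 4h to convert from UTC+4).
Hamid in UTC: 09:30-10:45, 12:15-14:00, 14:15-15:30, 17:15-19:00 (add 8h to convert from UTC-8).
Ana in UTC: 10:00-11:45, 12:30-14:00, 16:15-16:45, 18:15-19:00 (add 8h to convert from UTC-8).
Wei in UTC: 10:30-12:30, 12:45-13:45, 14:00-16:00 (add 1h to convert from UTC-1).
Lila ∩ Oona: 13:30-14:45, 15:15-15:45.
Lila ∩ Oona ∩ Mei: ∅.
Lila ∩ Oona ∩ Mei ∩ Hamid: ∅.
Lila ∩ Oona ∩ Mei ∩ Hamid ∩ Ana: ∅.
Lila ∩ Oona ∩ Mei ∩ Hamid ∩ Ana ∩ Wei: ∅.
There is no time when everyone is free.

none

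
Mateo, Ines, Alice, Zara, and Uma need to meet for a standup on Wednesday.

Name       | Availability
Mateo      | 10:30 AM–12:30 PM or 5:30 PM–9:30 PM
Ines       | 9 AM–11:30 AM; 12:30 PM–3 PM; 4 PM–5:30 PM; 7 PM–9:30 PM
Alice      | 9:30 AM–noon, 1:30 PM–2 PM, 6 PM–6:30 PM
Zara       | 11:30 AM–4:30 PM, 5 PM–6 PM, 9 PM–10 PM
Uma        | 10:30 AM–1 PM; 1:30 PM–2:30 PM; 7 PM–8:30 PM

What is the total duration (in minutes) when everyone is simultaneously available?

Mateo ∩ Ines: 10:30-11:30, 19:00-21:30.
Mateo ∩ Ines ∩ Alice: 10:30-11:30.
Mateo ∩ Ines ∩ Alice ∩ Zara: ∅.
Mateo ∩ Ines ∩ Alice ∩ Zara ∩ Uma: ∅.
There is no time when everyone is free.
There is no common window, so the total is 0 minutes.

0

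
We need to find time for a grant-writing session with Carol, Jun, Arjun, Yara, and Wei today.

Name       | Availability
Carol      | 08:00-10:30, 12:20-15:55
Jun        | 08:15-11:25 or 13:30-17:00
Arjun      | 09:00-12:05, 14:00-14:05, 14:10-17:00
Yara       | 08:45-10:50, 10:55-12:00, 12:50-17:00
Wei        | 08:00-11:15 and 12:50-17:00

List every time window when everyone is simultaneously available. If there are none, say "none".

09:00-10:30, 14:00-14:05, 14:10-15:55

Carol ∩ Jun: 08:15-10:30, 13:30-15:55.
Carol ∩ Jun ∩ Arjun: 09:00-10:30, 14:00-14:05, 14:10-15:55.
Carol ∩ Jun ∩ Arjun ∩ Yara: 09:00-10:30, 14:00-14:05, 14:10-15:55.
Carol ∩ Jun ∩ Arjun ∩ Yara ∩ Wei: 09:00-10:30, 14:00-14:05, 14:10-15:55.
Those are the intersection windows.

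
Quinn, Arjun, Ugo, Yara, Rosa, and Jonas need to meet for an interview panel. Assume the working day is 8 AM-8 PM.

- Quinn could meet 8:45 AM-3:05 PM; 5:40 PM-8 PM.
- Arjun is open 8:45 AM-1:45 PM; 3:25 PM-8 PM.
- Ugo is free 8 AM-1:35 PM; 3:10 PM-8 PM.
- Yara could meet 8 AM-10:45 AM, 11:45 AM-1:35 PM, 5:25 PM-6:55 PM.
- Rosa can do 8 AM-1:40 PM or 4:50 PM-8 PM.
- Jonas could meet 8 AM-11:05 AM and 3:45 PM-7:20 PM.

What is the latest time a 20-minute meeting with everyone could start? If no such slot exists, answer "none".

Quinn ∩ Arjun: 08:45-13:45, 17:40-20:00.
Quinn ∩ Arjun ∩ Ugo: 08:45-13:35, 17:40-20:00.
Quinn ∩ Arjun ∩ Ugo ∩ Yara: 08:45-10:45, 11:45-13:35, 17:40-18:55.
Quinn ∩ Arjun ∩ Ugo ∩ Yara ∩ Rosa: 08:45-10:45, 11:45-13:35, 17:40-18:55.
Quinn ∩ Arjun ∩ Ugo ∩ Yara ∩ Rosa ∩ Jonas: 08:45-10:45, 17:40-18:55.
The last common window of at least 20 minutes is 17:40-18:55; a 20-minute meeting can start as late as 18:35 and still end by 18:55.

18:35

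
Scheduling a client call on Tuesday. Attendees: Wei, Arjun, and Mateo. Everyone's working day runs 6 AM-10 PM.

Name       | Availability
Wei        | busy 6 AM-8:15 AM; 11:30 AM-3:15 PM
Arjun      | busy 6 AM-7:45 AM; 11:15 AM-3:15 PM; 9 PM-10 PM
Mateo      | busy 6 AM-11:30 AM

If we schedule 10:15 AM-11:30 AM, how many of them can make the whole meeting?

1

Wei free: 08:15-11:30, 15:15-22:00 (invert busy blocks within the working day).
Arjun free: 07:45-11:15, 15:15-21:00 (invert busy blocks within the working day).
Mateo free: 11:30-22:00 (invert busy blocks within the working day).
Wei can make the full 10:15-11:30 slot — that's 1.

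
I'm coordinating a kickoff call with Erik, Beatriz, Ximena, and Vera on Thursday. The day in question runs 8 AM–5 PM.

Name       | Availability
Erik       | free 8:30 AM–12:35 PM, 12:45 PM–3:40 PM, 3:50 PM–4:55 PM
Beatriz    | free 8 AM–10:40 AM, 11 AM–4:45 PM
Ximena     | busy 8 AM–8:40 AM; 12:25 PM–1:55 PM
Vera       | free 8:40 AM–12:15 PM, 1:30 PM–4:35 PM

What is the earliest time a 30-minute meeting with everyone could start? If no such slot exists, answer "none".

08:40

Erik free: 08:30-12:35, 12:45-15:40, 15:50-16:55.
Beatriz free: 08:00-10:40, 11:00-16:45.
Ximena free: 08:40-12:25, 13:55-17:00 (invert busy blocks within the working day).
Vera free: 08:40-12:15, 13:30-16:35.
Erik ∩ Beatriz: 08:30-10:40, 11:00-12:35, 12:45-15:40, 15:50-16:45.
Erik ∩ Beatriz ∩ Ximena: 08:40-10:40, 11:00-12:25, 13:55-15:40, 15:50-16:45.
Erik ∩ Beatriz ∩ Ximena ∩ Vera: 08:40-10:40, 11:00-12:15, 13:55-15:40, 15:50-16:35.
The first common window of at least 30 minutes is 08:40-10:40, so the earliest start is 08:40.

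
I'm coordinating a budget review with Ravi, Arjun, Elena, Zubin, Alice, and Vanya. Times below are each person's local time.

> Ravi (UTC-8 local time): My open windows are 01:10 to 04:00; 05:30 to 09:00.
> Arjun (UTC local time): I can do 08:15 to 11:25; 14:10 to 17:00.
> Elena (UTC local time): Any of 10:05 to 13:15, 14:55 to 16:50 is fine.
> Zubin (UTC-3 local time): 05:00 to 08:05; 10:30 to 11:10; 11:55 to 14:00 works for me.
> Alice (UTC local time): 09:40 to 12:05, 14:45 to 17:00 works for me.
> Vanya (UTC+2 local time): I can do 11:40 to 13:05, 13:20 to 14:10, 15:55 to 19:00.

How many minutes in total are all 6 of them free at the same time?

175

Ravi in UTC: 09:10-12:00, 13:30-17:00 (add 8h to convert from UTC-8).
Arjun in UTC: 08:15-11:25, 14:10-17:00.
Elena in UTC: 10:05-13:15, 14:55-16:50.
Zubin in UTC: 08:00-11:05, 13:30-14:10, 14:55-17:00 (add 3h to convert from UTC-3).
Alice in UTC: 09:40-12:05, 14:45-17:00.
Vanya in UTC: 09:40-11:05, 11:20-12:10, 13:55-17:00 (subtract 2h to convert from UTC+2).
Ravi ∩ Arjun: 09:10-11:25, 14:10-17:00.
Ravi ∩ Arjun ∩ Elena: 10:05-11:25, 14:55-16:50.
Ravi ∩ Arjun ∩ Elena ∩ Zubin: 10:05-11:05, 14:55-16:50.
Ravi ∩ Arjun ∩ Elena ∩ Zubin ∩ Alice: 10:05-11:05, 14:55-16:50.
Ravi ∩ Arjun ∩ Elena ∩ Zubin ∩ Alice ∩ Vanya: 10:05-11:05, 14:55-16:50.
Summing the common windows: 60 + 115 = 175 minutes.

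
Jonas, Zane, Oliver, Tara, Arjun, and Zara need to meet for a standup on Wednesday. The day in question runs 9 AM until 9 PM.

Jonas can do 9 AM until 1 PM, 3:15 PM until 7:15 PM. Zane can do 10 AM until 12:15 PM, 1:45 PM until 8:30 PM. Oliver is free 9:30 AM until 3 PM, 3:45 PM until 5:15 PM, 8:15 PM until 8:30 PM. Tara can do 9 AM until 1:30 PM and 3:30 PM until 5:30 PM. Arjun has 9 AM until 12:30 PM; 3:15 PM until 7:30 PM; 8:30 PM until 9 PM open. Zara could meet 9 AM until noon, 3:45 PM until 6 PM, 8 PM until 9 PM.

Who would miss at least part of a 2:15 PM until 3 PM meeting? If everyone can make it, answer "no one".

Arjun, Jonas, Tara, Zara

Jonas: not fully free for 14:15-15:00. Zane: free for 14:15-15:00. Oliver: free for 14:15-15:00. Tara: not fully free for 14:15-15:00. Arjun: not fully free for 14:15-15:00. Zara: not fully free for 14:15-15:00.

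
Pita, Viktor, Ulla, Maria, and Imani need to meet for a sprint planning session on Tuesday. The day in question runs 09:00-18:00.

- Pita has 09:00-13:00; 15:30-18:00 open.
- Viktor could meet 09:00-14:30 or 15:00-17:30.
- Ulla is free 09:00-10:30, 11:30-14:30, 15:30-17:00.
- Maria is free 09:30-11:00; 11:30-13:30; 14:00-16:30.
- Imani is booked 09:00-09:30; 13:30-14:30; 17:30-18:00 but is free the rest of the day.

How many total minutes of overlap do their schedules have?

210

Pita free: 09:00-13:00, 15:30-18:00.
Viktor free: 09:00-14:30, 15:00-17:30.
Ulla free: 09:00-10:30, 11:30-14:30, 15:30-17:00.
Maria free: 09:30-11:00, 11:30-13:30, 14:00-16:30.
Imani free: 09:30-13:30, 14:30-17:30 (invert busy blocks within the working day).
Pita ∩ Viktor: 09:00-13:00, 15:30-17:30.
Pita ∩ Viktor ∩ Ulla: 09:00-10:30, 11:30-13:00, 15:30-17:00.
Pita ∩ Viktor ∩ Ulla ∩ Maria: 09:30-10:30, 11:30-13:00, 15:30-16:30.
Pita ∩ Viktor ∩ Ulla ∩ Maria ∩ Imani: 09:30-10:30, 11:30-13:00, 15:30-16:30.
Summing the common windows: 60 + 90 + 60 = 210 minutes.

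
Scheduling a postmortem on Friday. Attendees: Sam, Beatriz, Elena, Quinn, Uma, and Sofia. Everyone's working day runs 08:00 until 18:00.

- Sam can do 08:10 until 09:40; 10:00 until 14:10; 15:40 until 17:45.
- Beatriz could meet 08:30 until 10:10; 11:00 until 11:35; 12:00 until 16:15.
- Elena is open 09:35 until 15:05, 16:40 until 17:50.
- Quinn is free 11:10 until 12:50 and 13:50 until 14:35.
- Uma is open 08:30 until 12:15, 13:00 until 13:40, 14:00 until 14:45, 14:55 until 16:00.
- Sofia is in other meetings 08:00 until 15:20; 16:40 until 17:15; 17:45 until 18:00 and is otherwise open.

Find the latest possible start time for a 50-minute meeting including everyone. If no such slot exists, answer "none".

none

Sam free: 08:10-09:40, 10:00-14:10, 15:40-17:45.
Beatriz free: 08:30-10:10, 11:00-11:35, 12:00-16:15.
Elena free: 09:35-15:05, 16:40-17:50.
Quinn free: 11:10-12:50, 13:50-14:35.
Uma free: 08:30-12:15, 13:00-13:40, 14:00-14:45, 14:55-16:00.
Sofia free: 15:20-16:40, 17:15-17:45 (invert busy blocks within the working day).
Sam ∩ Beatriz: 08:30-09:40, 10:00-10:10, 11:00-11:35, 12:00-14:10, 15:40-16:15.
Sam ∩ Beatriz ∩ Elena: 09:35-09:40, 10:00-10:10, 11:00-11:35, 12:00-14:10.
Sam ∩ Beatriz ∩ Elena ∩ Quinn: 11:10-11:35, 12:00-12:50, 13:50-14:10.
Sam ∩ Beatriz ∩ Elena ∩ Quinn ∩ Uma: 11:10-11:35, 12:00-12:15, 14:00-14:10.
Sam ∩ Beatriz ∩ Elena ∩ Quinn ∩ Uma ∩ Sofia: ∅.
There is no time when everyone is free.
No common window is at least 50 minutes long.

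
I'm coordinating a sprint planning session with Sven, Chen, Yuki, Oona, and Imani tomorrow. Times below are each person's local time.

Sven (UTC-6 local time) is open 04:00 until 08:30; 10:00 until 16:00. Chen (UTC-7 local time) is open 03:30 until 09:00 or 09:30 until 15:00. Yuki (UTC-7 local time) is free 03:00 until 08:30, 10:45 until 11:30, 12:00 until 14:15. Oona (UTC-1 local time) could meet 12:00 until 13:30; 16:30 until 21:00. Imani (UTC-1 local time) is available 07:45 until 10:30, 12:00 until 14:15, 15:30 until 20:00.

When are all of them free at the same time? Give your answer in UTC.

Sven in UTC: 10:00-14:30, 16:00-22:00 (add 6h to convert from UTC-6).
Chen in UTC: 10:30-16:00, 16:30-22:00 (add 7h to convert from UTC-7).
Yuki in UTC: 10:00-15:30, 17:45-18:30, 19:00-21:15 (add 7h to convert from UTC-7).
Oona in UTC: 13:00-14:30, 17:30-22:00 (add 1h to convert from UTC-1).
Imani in UTC: 08:45-11:30, 13:00-15:15, 16:30-21:00 (add 1h to convert from UTC-1).
Sven ∩ Chen: 10:30-14:30, 16:30-22:00.
Sven ∩ Chen ∩ Yuki: 10:30-14:30, 17:45-18:30, 19:00-21:15.
Sven ∩ Chen ∩ Yuki ∩ Oona: 13:00-14:30, 17:45-18:30, 19:00-21:15.
Sven ∩ Chen ∩ Yuki ∩ Oona ∩ Imani: 13:00-14:30, 17:45-18:30, 19:00-21:00.

13:00-14:30, 17:45-18:30, 19:00-21:00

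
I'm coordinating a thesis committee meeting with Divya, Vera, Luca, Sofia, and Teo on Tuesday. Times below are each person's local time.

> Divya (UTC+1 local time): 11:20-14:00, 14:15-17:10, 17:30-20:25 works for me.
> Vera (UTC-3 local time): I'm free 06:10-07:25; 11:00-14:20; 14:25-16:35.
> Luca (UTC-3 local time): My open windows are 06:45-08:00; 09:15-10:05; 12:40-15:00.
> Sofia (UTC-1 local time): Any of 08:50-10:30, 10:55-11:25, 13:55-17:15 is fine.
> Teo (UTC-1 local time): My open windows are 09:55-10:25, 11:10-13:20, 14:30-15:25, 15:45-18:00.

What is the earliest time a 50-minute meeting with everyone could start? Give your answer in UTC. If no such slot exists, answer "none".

none

Divya in UTC: 10:20-13:00, 13:15-16:10, 16:30-19:25 (subtract 1h to convert from UTC+1).
Vera in UTC: 09:10-10:25, 14:00-17:20, 17:25-19:35 (add 3h to convert from UTC-3).
Luca in UTC: 09:45-11:00, 12:15-13:05, 15:40-18:00 (add 3h to convert from UTC-3).
Sofia in UTC: 09:50-11:30, 11:55-12:25, 14:55-18:15 (add 1h to convert from UTC-1).
Teo in UTC: 10:55-11:25, 12:10-14:20, 15:30-16:25, 16:45-19:00 (add 1h to convert from UTC-1).
Divya ∩ Vera: 10:20-10:25, 14:00-16:10, 16:30-17:20, 17:25-19:25.
Divya ∩ Vera ∩ Luca: 10:20-10:25, 15:40-16:10, 16:30-17:20, 17:25-18:00.
Divya ∩ Vera ∩ Luca ∩ Sofia: 10:20-10:25, 15:40-16:10, 16:30-17:20, 17:25-18:00.
Divya ∩ Vera ∩ Luca ∩ Sofia ∩ Teo: 15:40-16:10, 16:45-17:20, 17:25-18:00.
No common window is at least 50 minutes long.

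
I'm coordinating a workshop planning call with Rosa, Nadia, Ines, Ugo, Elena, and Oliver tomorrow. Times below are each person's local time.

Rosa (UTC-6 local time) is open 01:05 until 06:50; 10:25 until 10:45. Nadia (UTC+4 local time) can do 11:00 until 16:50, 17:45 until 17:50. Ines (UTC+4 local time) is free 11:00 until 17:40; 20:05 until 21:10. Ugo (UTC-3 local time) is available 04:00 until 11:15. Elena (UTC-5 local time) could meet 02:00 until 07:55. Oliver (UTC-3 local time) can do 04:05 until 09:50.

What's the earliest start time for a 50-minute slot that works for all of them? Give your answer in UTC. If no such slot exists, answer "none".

Rosa in UTC: 07:05-12:50, 16:25-16:45 (add 6h to convert from UTC-6).
Nadia in UTC: 07:00-12:50, 13:45-13:50 (subtract 4h to convert from UTC+4).
Ines in UTC: 07:00-13:40, 16:05-17:10 (subtract 4h to convert from UTC+4).
Ugo in UTC: 07:00-14:15 (add 3h to convert from UTC-3).
Elena in UTC: 07:00-12:55 (add 5h to convert from UTC-5).
Oliver in UTC: 07:05-12:50 (add 3h to convert from UTC-3).
Rosa ∩ Nadia: 07:05-12:50.
Rosa ∩ Nadia ∩ Ines: 07:05-12:50.
Rosa ∩ Nadia ∩ Ines ∩ Ugo: 07:05-12:50.
Rosa ∩ Nadia ∩ Ines ∩ Ugo ∩ Elena: 07:05-12:50.
Rosa ∩ Nadia ∩ Ines ∩ Ugo ∩ Elena ∩ Oliver: 07:05-12:50.
The first common window of at least 50 minutes is 07:05-12:50, so the earliest start is 07:05.

07:05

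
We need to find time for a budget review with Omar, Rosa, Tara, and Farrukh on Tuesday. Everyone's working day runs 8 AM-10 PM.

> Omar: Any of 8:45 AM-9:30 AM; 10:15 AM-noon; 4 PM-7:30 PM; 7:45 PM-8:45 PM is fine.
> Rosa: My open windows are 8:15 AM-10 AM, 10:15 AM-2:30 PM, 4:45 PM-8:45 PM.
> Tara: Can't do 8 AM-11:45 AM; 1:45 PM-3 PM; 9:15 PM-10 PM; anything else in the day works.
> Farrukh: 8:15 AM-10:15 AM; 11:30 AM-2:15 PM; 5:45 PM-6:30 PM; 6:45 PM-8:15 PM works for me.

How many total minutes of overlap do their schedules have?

135

Omar free: 08:45-09:30, 10:15-12:00, 16:00-19:30, 19:45-20:45.
Rosa free: 08:15-10:00, 10:15-14:30, 16:45-20:45.
Tara free: 11:45-13:45, 15:00-21:15 (invert busy blocks within the working day).
Farrukh free: 08:15-10:15, 11:30-14:15, 17:45-18:30, 18:45-20:15.
Omar ∩ Rosa: 08:45-09:30, 10:15-12:00, 16:45-19:30, 19:45-20:45.
Omar ∩ Rosa ∩ Tara: 11:45-12:00, 16:45-19:30, 19:45-20:45.
Omar ∩ Rosa ∩ Tara ∩ Farrukh: 11:45-12:00, 17:45-18:30, 18:45-19:30, 19:45-20:15.
Those are the intersection windows.
Summing the common windows: 15 + 45 + 45 + 30 = 135 minutes.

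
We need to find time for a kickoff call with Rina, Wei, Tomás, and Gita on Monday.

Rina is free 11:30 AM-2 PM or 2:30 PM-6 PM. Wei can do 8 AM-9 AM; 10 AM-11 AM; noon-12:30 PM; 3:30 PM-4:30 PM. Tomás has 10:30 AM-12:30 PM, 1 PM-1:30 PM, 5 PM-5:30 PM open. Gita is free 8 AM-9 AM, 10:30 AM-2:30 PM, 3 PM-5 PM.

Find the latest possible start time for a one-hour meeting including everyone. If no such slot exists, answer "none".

none

Rina ∩ Wei: 12:00-12:30, 15:30-16:30.
Rina ∩ Wei ∩ Tomás: 12:00-12:30.
Rina ∩ Wei ∩ Tomás ∩ Gita: 12:00-12:30.
So the common availability across everyone is 12:00-12:30.
No common window is at least 60 minutes long.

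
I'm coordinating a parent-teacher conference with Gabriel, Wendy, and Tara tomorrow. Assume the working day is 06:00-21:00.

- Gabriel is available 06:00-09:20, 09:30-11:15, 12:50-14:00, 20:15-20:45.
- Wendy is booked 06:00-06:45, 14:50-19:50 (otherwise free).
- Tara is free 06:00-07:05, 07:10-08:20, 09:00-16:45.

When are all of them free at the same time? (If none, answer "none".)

06:45-07:05, 07:10-08:20, 09:00-09:20, 09:30-11:15, 12:50-14:00

Gabriel free: 06:00-09:20, 09:30-11:15, 12:50-14:00, 20:15-20:45.
Wendy free: 06:45-14:50, 19:50-21:00 (invert busy blocks within the working day).
Tara free: 06:00-07:05, 07:10-08:20, 09:00-16:45.
Gabriel ∩ Wendy: 06:45-09:20, 09:30-11:15, 12:50-14:00, 20:15-20:45.
Gabriel ∩ Wendy ∩ Tara: 06:45-07:05, 07:10-08:20, 09:00-09:20, 09:30-11:15, 12:50-14:00.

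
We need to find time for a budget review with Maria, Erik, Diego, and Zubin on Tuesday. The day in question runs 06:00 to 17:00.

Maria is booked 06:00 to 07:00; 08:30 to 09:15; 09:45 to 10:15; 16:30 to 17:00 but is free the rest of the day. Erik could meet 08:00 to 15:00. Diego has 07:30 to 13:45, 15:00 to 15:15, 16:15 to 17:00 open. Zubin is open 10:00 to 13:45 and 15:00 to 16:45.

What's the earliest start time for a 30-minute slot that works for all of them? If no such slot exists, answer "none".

10:15

Maria free: 07:00-08:30, 09:15-09:45, 10:15-16:30 (invert busy blocks within the working day).
Erik free: 08:00-15:00.
Diego free: 07:30-13:45, 15:00-15:15, 16:15-17:00.
Zubin free: 10:00-13:45, 15:00-16:45.
Maria ∩ Erik: 08:00-08:30, 09:15-09:45, 10:15-15:00.
Maria ∩ Erik ∩ Diego: 08:00-08:30, 09:15-09:45, 10:15-13:45.
Maria ∩ Erik ∩ Diego ∩ Zubin: 10:15-13:45.
The first common window of at least 30 minutes is 10:15-13:45, so the earliest start is 10:15.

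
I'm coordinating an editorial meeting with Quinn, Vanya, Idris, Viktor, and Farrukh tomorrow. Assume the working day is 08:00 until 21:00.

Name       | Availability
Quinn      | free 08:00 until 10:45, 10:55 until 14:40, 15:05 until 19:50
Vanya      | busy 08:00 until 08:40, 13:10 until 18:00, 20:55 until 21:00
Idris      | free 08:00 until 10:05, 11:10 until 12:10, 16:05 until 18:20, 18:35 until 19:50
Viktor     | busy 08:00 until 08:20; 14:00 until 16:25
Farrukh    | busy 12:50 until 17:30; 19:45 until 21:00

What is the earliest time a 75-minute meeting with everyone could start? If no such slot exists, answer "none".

Quinn free: 08:00-10:45, 10:55-14:40, 15:05-19:50.
Vanya free: 08:40-13:10, 18:00-20:55 (invert busy blocks within the working day).
Idris free: 08:00-10:05, 11:10-12:10, 16:05-18:20, 18:35-19:50.
Viktor free: 08:20-14:00, 16:25-21:00 (invert busy blocks within the working day).
Farrukh free: 08:00-12:50, 17:30-19:45 (invert busy blocks within the working day).
Quinn ∩ Vanya: 08:40-10:45, 10:55-13:10, 18:00-19:50.
Quinn ∩ Vanya ∩ Idris: 08:40-10:05, 11:10-12:10, 18:00-18:20, 18:35-19:50.
Quinn ∩ Vanya ∩ Idris ∩ Viktor: 08:40-10:05, 11:10-12:10, 18:00-18:20, 18:35-19:50.
Quinn ∩ Vanya ∩ Idris ∩ Viktor ∩ Farrukh: 08:40-10:05, 11:10-12:10, 18:00-18:20, 18:35-19:45.
Those are the intersection windows.
The first common window of at least 75 minutes is 08:40-10:05, so the earliest start is 08:40.

08:40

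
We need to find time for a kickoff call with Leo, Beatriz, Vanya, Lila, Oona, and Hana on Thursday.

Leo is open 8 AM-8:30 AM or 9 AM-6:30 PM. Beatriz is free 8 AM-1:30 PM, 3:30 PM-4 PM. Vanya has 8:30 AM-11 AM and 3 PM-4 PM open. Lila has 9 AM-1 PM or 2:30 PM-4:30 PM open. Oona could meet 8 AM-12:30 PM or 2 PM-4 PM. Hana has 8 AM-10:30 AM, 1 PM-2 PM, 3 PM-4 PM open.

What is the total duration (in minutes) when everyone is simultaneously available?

Leo ∩ Beatriz: 08:00-08:30, 09:00-13:30, 15:30-16:00.
Leo ∩ Beatriz ∩ Vanya: 09:00-11:00, 15:30-16:00.
Leo ∩ Beatriz ∩ Vanya ∩ Lila: 09:00-11:00, 15:30-16:00.
Leo ∩ Beatriz ∩ Vanya ∩ Lila ∩ Oona: 09:00-11:00, 15:30-16:00.
Leo ∩ Beatriz ∩ Vanya ∩ Lila ∩ Oona ∩ Hana: 09:00-10:30, 15:30-16:00.
Those are the intersection windows.
Summing the common windows: 90 + 30 = 120 minutes.

120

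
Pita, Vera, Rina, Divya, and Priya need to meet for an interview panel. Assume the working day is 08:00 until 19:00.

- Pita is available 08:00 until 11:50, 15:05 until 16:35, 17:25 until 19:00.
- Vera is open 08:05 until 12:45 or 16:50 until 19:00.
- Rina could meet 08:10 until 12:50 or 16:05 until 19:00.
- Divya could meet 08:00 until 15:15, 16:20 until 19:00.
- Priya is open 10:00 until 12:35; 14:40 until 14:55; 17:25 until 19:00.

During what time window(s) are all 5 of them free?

10:00-11:50, 17:25-19:00

Pita ∩ Vera: 08:05-11:50, 17:25-19:00.
Pita ∩ Vera ∩ Rina: 08:10-11:50, 17:25-19:00.
Pita ∩ Vera ∩ Rina ∩ Divya: 08:10-11:50, 17:25-19:00.
Pita ∩ Vera ∩ Rina ∩ Divya ∩ Priya: 10:00-11:50, 17:25-19:00.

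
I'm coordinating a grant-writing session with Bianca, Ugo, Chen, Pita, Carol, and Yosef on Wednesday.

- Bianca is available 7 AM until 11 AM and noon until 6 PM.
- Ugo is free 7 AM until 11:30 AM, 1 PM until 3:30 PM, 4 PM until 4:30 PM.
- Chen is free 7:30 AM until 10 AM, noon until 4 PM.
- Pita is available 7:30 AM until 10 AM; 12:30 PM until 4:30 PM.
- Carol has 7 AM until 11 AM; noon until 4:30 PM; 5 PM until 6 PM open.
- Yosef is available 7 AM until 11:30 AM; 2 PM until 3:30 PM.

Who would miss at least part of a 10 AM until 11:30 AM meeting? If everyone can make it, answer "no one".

Bianca: not fully free for 10:00-11:30. Ugo: free for 10:00-11:30. Chen: not fully free for 10:00-11:30. Pita: not fully free for 10:00-11:30. Carol: not fully free for 10:00-11:30. Yosef: free for 10:00-11:30.

Bianca, Carol, Chen, Pita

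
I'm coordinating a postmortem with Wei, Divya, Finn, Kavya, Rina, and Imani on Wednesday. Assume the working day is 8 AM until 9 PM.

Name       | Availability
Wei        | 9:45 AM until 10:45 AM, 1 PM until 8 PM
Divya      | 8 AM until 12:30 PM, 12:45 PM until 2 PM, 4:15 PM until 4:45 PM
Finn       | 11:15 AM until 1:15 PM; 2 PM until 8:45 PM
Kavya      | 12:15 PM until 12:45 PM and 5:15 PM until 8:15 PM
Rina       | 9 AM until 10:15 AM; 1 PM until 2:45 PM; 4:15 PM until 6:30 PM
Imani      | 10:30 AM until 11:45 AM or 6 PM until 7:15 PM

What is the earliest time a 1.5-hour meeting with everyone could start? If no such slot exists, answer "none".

Wei ∩ Divya: 09:45-10:45, 13:00-14:00, 16:15-16:45.
Wei ∩ Divya ∩ Finn: 13:00-13:15, 16:15-16:45.
Wei ∩ Divya ∩ Finn ∩ Kavya: ∅.
Wei ∩ Divya ∩ Finn ∩ Kavya ∩ Rina: ∅.
Wei ∩ Divya ∩ Finn ∩ Kavya ∩ Rina ∩ Imani: ∅.
There is no time when everyone is free.
No common window is at least 90 minutes long.

none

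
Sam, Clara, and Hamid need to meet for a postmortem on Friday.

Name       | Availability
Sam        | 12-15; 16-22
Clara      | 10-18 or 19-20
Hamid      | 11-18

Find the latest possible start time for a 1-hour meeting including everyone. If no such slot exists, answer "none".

17:00

Sam ∩ Clara: 12:00-15:00, 16:00-18:00, 19:00-20:00.
Sam ∩ Clara ∩ Hamid: 12:00-15:00, 16:00-18:00.
So the common availability across everyone is 12:00-15:00, 16:00-18:00.
The last common window of at least 60 minutes is 16:00-18:00; a 60-minute meeting can start as late as 17:00 and still end by 18:00.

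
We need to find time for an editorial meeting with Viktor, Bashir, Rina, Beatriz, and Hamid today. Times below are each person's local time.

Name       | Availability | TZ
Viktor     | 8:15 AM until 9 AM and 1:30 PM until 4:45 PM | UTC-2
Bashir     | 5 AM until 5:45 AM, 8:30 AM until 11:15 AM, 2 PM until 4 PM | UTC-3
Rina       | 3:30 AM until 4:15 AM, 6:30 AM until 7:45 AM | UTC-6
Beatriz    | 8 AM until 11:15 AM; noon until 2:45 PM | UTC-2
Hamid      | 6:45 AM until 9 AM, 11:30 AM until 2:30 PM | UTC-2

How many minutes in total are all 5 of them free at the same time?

Viktor in UTC: 10:15-11:00, 15:30-18:45 (add 2h to convert from UTC-2).
Bashir in UTC: 08:00-08:45, 11:30-14:15, 17:00-19:00 (add 3h to convert from UTC-3).
Rina in UTC: 09:30-10:15, 12:30-13:45 (add 6h to convert from UTC-6).
Beatriz in UTC: 10:00-13:15, 14:00-16:45 (add 2h to convert from UTC-2).
Hamid in UTC: 08:45-11:00, 13:30-16:30 (add 2h to convert from UTC-2).
Viktor ∩ Bashir: 17:00-18:45.
Viktor ∩ Bashir ∩ Rina: ∅.
Viktor ∩ Bashir ∩ Rina ∩ Beatriz: ∅.
Viktor ∩ Bashir ∩ Rina ∩ Beatriz ∩ Hamid: ∅.
There is no time when everyone is free.
There is no common window, so the total is 0 minutes.

0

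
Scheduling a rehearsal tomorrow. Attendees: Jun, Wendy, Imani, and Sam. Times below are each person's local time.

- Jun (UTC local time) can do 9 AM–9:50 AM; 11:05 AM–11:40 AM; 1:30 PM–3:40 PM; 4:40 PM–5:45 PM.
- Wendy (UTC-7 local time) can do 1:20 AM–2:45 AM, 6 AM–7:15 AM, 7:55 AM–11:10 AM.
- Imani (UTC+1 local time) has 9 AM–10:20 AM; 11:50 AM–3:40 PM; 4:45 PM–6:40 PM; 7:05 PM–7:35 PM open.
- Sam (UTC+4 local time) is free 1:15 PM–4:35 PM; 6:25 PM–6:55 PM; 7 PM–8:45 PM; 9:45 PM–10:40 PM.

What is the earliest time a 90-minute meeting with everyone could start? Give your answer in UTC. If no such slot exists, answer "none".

none

Jun in UTC: 09:00-09:50, 11:05-11:40, 13:30-15:40, 16:40-17:45.
Wendy in UTC: 08:20-09:45, 13:00-14:15, 14:55-18:10 (add 7h to convert from UTC-7).
Imani in UTC: 08:00-09:20, 10:50-14:40, 15:45-17:40, 18:05-18:35 (subtract 1h to convert from UTC+1).
Sam in UTC: 09:15-12:35, 14:25-14:55, 15:00-16:45, 17:45-18:40 (subtract 4h to convert from UTC+4).
Jun ∩ Wendy: 09:00-09:45, 13:30-14:15, 14:55-15:40, 16:40-17:45.
Jun ∩ Wendy ∩ Imani: 09:00-09:20, 13:30-14:15, 16:40-17:40.
Jun ∩ Wendy ∩ Imani ∩ Sam: 09:15-09:20, 16:40-16:45.
Those are the intersection windows.
No common window is at least 90 minutes long.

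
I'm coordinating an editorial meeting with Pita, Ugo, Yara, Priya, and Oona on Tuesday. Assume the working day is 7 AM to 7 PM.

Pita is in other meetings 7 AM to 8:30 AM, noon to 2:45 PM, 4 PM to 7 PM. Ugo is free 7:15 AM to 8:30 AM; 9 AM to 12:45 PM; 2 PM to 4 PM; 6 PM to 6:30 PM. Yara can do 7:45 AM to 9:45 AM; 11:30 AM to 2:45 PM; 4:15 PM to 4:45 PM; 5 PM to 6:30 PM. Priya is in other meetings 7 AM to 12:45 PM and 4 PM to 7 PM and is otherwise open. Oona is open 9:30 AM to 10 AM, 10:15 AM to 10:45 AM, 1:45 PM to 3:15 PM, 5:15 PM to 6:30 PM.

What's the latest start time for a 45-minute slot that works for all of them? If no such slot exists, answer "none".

none

Pita free: 08:30-12:00, 14:45-16:00 (invert busy blocks within the working day).
Ugo free: 07:15-08:30, 09:00-12:45, 14:00-16:00, 18:00-18:30.
Yara free: 07:45-09:45, 11:30-14:45, 16:15-16:45, 17:00-18:30.
Priya free: 12:45-16:00 (invert busy blocks within the working day).
Oona free: 09:30-10:00, 10:15-10:45, 13:45-15:15, 17:15-18:30.
Pita ∩ Ugo: 09:00-12:00, 14:45-16:00.
Pita ∩ Ugo ∩ Yara: 09:00-09:45, 11:30-12:00.
Pita ∩ Ugo ∩ Yara ∩ Priya: ∅.
Pita ∩ Ugo ∩ Yara ∩ Priya ∩ Oona: ∅.
There is no time when everyone is free.
No common window is at least 45 minutes long.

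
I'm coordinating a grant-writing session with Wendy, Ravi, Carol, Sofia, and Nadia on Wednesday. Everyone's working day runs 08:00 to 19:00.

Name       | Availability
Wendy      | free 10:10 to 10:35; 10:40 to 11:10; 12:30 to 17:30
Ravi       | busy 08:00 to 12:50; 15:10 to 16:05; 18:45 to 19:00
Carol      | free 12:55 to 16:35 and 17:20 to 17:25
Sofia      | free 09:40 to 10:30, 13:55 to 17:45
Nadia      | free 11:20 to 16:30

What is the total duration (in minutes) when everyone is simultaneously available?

Wendy free: 10:10-10:35, 10:40-11:10, 12:30-17:30.
Ravi free: 12:50-15:10, 16:05-18:45 (invert busy blocks within the working day).
Carol free: 12:55-16:35, 17:20-17:25.
Sofia free: 09:40-10:30, 13:55-17:45.
Nadia free: 11:20-16:30.
Wendy ∩ Ravi: 12:50-15:10, 16:05-17:30.
Wendy ∩ Ravi ∩ Carol: 12:55-15:10, 16:05-16:35, 17:20-17:25.
Wendy ∩ Ravi ∩ Carol ∩ Sofia: 13:55-15:10, 16:05-16:35, 17:20-17:25.
Wendy ∩ Ravi ∩ Carol ∩ Sofia ∩ Nadia: 13:55-15:10, 16:05-16:30.
Summing the common windows: 75 + 25 = 100 minutes.

100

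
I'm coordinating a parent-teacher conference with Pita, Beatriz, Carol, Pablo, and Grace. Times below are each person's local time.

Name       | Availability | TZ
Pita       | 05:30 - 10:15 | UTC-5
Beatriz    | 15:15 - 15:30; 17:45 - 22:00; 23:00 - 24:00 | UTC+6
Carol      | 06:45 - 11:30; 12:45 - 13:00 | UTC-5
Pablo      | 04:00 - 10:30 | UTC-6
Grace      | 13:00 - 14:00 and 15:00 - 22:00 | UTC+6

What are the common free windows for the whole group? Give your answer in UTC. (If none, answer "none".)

Pita in UTC: 10:30-15:15 (add 5h to convert from UTC-5).
Beatriz in UTC: 09:15-09:30, 11:45-16:00, 17:00-18:00 (subtract 6h to convert from UTC+6).
Carol in UTC: 11:45-16:30, 17:45-18:00 (add 5h to convert from UTC-5).
Pablo in UTC: 10:00-16:30 (add 6h to convert from UTC-6).
Grace in UTC: 07:00-08:00, 09:00-16:00 (subtract 6h to convert from UTC+6).
Pita ∩ Beatriz: 11:45-15:15.
Pita ∩ Beatriz ∩ Carol: 11:45-15:15.
Pita ∩ Beatriz ∩ Carol ∩ Pablo: 11:45-15:15.
Pita ∩ Beatriz ∩ Carol ∩ Pablo ∩ Grace: 11:45-15:15.

11:45-15:15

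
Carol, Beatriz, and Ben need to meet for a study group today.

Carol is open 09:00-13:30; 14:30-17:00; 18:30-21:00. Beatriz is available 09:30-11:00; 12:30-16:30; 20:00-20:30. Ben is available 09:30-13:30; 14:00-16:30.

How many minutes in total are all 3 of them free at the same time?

Carol ∩ Beatriz: 09:30-11:00, 12:30-13:30, 14:30-16:30, 20:00-20:30.
Carol ∩ Beatriz ∩ Ben: 09:30-11:00, 12:30-13:30, 14:30-16:30.
So the common availability across everyone is 09:30-11:00, 12:30-13:30, 14:30-16:30.
Summing the common windows: 90 + 60 + 120 = 270 minutes.

270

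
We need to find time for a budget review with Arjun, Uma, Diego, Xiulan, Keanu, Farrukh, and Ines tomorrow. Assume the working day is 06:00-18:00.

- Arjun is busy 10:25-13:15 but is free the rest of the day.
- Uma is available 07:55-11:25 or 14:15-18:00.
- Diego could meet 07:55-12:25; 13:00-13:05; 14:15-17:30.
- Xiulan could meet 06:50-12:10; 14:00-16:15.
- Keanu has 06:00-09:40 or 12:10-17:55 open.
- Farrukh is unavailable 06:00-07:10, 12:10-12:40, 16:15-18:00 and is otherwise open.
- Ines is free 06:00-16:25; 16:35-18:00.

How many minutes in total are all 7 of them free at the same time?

225

Arjun free: 06:00-10:25, 13:15-18:00 (invert busy blocks within the working day).
Uma free: 07:55-11:25, 14:15-18:00.
Diego free: 07:55-12:25, 13:00-13:05, 14:15-17:30.
Xiulan free: 06:50-12:10, 14:00-16:15.
Keanu free: 06:00-09:40, 12:10-17:55.
Farrukh free: 07:10-12:10, 12:40-16:15 (invert busy blocks within the working day).
Ines free: 06:00-16:25, 16:35-18:00.
Arjun ∩ Uma: 07:55-10:25, 14:15-18:00.
Arjun ∩ Uma ∩ Diego: 07:55-10:25, 14:15-17:30.
Arjun ∩ Uma ∩ Diego ∩ Xiulan: 07:55-10:25, 14:15-16:15.
Arjun ∩ Uma ∩ Diego ∩ Xiulan ∩ Keanu: 07:55-09:40, 14:15-16:15.
Arjun ∩ Uma ∩ Diego ∩ Xiulan ∩ Keanu ∩ Farrukh: 07:55-09:40, 14:15-16:15.
Arjun ∩ Uma ∩ Diego ∩ Xiulan ∩ Keanu ∩ Farrukh ∩ Ines: 07:55-09:40, 14:15-16:15.
Summing the common windows: 105 + 120 = 225 minutes.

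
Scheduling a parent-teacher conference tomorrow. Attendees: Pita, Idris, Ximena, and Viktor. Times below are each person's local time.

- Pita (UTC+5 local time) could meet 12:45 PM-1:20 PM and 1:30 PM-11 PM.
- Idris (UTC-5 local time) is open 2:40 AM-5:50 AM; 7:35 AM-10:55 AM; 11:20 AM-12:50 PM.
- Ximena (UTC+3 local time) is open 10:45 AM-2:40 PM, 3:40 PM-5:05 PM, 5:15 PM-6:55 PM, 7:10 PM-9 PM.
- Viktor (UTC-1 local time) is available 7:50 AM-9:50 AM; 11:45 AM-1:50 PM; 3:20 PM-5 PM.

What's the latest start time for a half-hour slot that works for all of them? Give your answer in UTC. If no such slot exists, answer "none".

17:20

Pita in UTC: 07:45-08:20, 08:30-18:00 (subtract 5h to convert from UTC+5).
Idris in UTC: 07:40-10:50, 12:35-15:55, 16:20-17:50 (add 5h to convert from UTC-5).
Ximena in UTC: 07:45-11:40, 12:40-14:05, 14:15-15:55, 16:10-18:00 (subtract 3h to convert from UTC+3).
Viktor in UTC: 08:50-10:50, 12:45-14:50, 16:20-18:00 (add 1h to convert from UTC-1).
Pita ∩ Idris: 07:45-08:20, 08:30-10:50, 12:35-15:55, 16:20-17:50.
Pita ∩ Idris ∩ Ximena: 07:45-08:20, 08:30-10:50, 12:40-14:05, 14:15-15:55, 16:20-17:50.
Pita ∩ Idris ∩ Ximena ∩ Viktor: 08:50-10:50, 12:45-14:05, 14:15-14:50, 16:20-17:50.
So the common availability across everyone is 08:50-10:50, 12:45-14:05, 14:15-14:50, 16:20-17:50.
The last common window of at least 30 minutes is 16:20-17:50; a 30-minute meeting can start as late as 17:20 and still end by 17:50.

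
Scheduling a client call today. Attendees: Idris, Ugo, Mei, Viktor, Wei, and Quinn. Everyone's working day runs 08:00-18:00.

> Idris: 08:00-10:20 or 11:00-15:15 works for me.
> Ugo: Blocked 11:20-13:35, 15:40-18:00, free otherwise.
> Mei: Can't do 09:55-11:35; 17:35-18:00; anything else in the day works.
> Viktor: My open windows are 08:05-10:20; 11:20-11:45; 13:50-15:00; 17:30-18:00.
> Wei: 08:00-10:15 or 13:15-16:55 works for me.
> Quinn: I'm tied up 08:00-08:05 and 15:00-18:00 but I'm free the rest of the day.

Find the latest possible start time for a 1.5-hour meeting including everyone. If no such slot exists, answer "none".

08:25

Idris free: 08:00-10:20, 11:00-15:15.
Ugo free: 08:00-11:20, 13:35-15:40 (invert busy blocks within the working day).
Mei free: 08:00-09:55, 11:35-17:35 (invert busy blocks within the working day).
Viktor free: 08:05-10:20, 11:20-11:45, 13:50-15:00, 17:30-18:00.
Wei free: 08:00-10:15, 13:15-16:55.
Quinn free: 08:05-15:00 (invert busy blocks within the working day).
Idris ∩ Ugo: 08:00-10:20, 11:00-11:20, 13:35-15:15.
Idris ∩ Ugo ∩ Mei: 08:00-09:55, 13:35-15:15.
Idris ∩ Ugo ∩ Mei ∩ Viktor: 08:05-09:55, 13:50-15:00.
Idris ∩ Ugo ∩ Mei ∩ Viktor ∩ Wei: 08:05-09:55, 13:50-15:00.
Idris ∩ Ugo ∩ Mei ∩ Viktor ∩ Wei ∩ Quinn: 08:05-09:55, 13:50-15:00.
The last common window of at least 90 minutes is 08:05-09:55; a 90-minute meeting can start as late as 08:25 and still end by 09:55.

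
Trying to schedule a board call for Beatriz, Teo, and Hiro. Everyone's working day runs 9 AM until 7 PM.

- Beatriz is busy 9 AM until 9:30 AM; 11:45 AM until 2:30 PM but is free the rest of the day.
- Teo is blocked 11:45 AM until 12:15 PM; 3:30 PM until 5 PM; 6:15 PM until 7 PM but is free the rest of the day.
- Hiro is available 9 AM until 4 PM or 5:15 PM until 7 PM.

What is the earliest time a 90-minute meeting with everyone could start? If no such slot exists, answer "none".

Beatriz free: 09:30-11:45, 14:30-19:00 (invert busy blocks within the working day).
Teo free: 09:00-11:45, 12:15-15:30, 17:00-18:15 (invert busy blocks within the working day).
Hiro free: 09:00-16:00, 17:15-19:00.
Beatriz ∩ Teo: 09:30-11:45, 14:30-15:30, 17:00-18:15.
Beatriz ∩ Teo ∩ Hiro: 09:30-11:45, 14:30-15:30, 17:15-18:15.
Those are the intersection windows.
The first common window of at least 90 minutes is 09:30-11:45, so the earliest start is 09:30.

09:30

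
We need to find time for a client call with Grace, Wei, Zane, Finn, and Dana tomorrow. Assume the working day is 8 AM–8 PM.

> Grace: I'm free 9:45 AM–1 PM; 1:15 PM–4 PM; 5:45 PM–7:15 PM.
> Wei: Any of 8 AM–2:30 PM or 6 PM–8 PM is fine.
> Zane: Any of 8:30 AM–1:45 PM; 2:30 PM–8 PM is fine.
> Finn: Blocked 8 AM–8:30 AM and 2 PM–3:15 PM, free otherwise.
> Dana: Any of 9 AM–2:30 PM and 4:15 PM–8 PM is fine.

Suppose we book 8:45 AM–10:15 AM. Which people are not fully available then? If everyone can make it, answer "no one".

Dana, Grace

Grace free: 09:45-13:00, 13:15-16:00, 17:45-19:15.
Wei free: 08:00-14:30, 18:00-20:00.
Zane free: 08:30-13:45, 14:30-20:00.
Finn free: 08:30-14:00, 15:15-20:00 (invert busy blocks within the working day).
Dana free: 09:00-14:30, 16:15-20:00.
Grace: not fully free for 08:45-10:15. Wei: free for 08:45-10:15. Zane: free for 08:45-10:15. Finn: free for 08:45-10:15. Dana: not fully free for 08:45-10:15.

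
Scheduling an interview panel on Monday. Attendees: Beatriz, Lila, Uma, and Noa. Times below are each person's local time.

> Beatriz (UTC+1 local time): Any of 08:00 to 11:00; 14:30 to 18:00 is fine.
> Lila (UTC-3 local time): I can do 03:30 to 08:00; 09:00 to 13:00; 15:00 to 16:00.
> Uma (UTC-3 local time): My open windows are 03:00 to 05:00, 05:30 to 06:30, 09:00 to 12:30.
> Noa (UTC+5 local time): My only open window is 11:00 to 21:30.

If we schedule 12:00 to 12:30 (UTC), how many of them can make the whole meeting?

3

Beatriz in UTC: 07:00-10:00, 13:30-17:00 (subtract 1h to convert from UTC+1).
Lila in UTC: 06:30-11:00, 12:00-16:00, 18:00-19:00 (add 3h to convert from UTC-3).
Uma in UTC: 06:00-08:00, 08:30-09:30, 12:00-15:30 (add 3h to convert from UTC-3).
Noa in UTC: 06:00-16:30 (subtract 5h to convert from UTC+5).
Lila, Uma, and Noa can make the full 12:00-12:30 slot — that's 3.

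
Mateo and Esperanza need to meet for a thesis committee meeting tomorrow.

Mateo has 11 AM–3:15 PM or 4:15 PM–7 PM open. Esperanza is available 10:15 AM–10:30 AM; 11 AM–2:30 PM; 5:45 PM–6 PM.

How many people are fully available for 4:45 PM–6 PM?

Mateo can make the full 16:45-18:00 slot — that's 1.

1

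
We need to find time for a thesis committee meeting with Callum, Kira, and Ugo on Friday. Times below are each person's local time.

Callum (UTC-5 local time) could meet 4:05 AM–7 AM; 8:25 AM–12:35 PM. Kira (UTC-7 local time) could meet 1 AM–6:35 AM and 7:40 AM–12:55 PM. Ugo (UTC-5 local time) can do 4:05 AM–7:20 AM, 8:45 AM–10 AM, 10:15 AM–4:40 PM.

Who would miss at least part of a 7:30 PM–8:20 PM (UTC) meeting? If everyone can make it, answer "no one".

Callum, Kira

Callum in UTC: 09:05-12:00, 13:25-17:35 (add 5h to convert from UTC-5).
Kira in UTC: 08:00-13:35, 14:40-19:55 (add 7h to convert from UTC-7).
Ugo in UTC: 09:05-12:20, 13:45-15:00, 15:15-21:40 (add 5h to convert from UTC-5).
Callum: not fully free for 19:30-20:20. Kira: not fully free for 19:30-20:20. Ugo: free for 19:30-20:20.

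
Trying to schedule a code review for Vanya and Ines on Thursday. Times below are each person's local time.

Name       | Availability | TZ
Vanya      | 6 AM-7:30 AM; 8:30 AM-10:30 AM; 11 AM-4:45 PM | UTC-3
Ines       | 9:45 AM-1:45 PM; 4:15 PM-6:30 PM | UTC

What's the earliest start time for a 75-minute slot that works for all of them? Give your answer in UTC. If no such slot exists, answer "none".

11:30

Vanya in UTC: 09:00-10:30, 11:30-13:30, 14:00-19:45 (add 3h to convert from UTC-3).
Ines in UTC: 09:45-13:45, 16:15-18:30.
Vanya ∩ Ines: 09:45-10:30, 11:30-13:30, 16:15-18:30.
The first common window of at least 75 minutes is 11:30-13:30, so the earliest start is 11:30.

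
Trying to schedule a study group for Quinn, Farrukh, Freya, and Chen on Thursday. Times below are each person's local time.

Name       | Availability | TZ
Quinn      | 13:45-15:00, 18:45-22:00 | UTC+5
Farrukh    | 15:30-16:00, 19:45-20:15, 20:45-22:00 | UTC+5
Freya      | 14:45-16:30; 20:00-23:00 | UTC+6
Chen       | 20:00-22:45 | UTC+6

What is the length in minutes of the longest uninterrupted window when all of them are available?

60

Quinn in UTC: 08:45-10:00, 13:45-17:00 (subtract 5h to convert from UTC+5).
Farrukh in UTC: 10:30-11:00, 14:45-15:15, 15:45-17:00 (subtract 5h to convert from UTC+5).
Freya in UTC: 08:45-10:30, 14:00-17:00 (subtract 6h to convert from UTC+6).
Chen in UTC: 14:00-16:45 (subtract 6h to convert from UTC+6).
Quinn ∩ Farrukh: 14:45-15:15, 15:45-17:00.
Quinn ∩ Farrukh ∩ Freya: 14:45-15:15, 15:45-17:00.
Quinn ∩ Farrukh ∩ Freya ∩ Chen: 14:45-15:15, 15:45-16:45.
The longest is 15:45-16:45 at 60 minutes.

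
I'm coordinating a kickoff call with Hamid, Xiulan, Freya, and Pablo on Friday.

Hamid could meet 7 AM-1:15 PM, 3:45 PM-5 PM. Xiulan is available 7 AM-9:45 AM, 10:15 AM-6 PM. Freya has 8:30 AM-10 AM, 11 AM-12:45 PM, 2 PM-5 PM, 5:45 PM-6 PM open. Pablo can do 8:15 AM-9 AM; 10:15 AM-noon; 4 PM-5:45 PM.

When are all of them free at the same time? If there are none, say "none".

08:30-09:00, 11:00-12:00, 16:00-17:00

Hamid ∩ Xiulan: 07:00-09:45, 10:15-13:15, 15:45-17:00.
Hamid ∩ Xiulan ∩ Freya: 08:30-09:45, 11:00-12:45, 15:45-17:00.
Hamid ∩ Xiulan ∩ Freya ∩ Pablo: 08:30-09:00, 11:00-12:00, 16:00-17:00.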